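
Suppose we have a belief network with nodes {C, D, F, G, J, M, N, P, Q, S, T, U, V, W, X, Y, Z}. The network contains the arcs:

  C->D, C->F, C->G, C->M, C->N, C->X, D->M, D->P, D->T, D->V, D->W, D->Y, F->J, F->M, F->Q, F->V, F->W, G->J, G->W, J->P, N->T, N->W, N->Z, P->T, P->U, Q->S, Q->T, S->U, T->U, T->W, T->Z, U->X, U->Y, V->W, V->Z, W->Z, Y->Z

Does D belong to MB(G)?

Yes

D is a co-parent of G: both are parents of W.
So D ∈ MB(G).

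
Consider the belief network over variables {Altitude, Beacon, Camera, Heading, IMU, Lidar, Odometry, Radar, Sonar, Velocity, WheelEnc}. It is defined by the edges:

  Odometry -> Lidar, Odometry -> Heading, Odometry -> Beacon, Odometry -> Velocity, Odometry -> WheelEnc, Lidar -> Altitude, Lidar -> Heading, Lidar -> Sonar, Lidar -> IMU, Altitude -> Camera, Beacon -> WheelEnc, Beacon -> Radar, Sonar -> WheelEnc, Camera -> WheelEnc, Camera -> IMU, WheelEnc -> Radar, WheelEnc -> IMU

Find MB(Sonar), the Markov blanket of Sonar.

The Markov blanket of a node is its parents, its children, and the other parents of its children.
Parents of Sonar: Lidar.
Sonar's children: WheelEnc.
Other parents of Sonar's children:
  WheelEnc: Beacon, Camera, Odometry
Taking the union gives {Beacon, Camera, Lidar, Odometry, WheelEnc}.

{Beacon, Camera, Lidar, Odometry, WheelEnc}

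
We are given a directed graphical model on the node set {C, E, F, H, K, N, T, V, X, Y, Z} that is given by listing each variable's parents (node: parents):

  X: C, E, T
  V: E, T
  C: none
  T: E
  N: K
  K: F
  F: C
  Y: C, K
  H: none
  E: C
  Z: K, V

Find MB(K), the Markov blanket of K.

Recall MB(v) = parents ∪ children ∪ spouses, where spouses are the other parents of v's children.
Parents of K: F.
Children of K: N, Y, Z.
Co-parents of K (other parents of its children):
  N has no other parent.
  Y's other parent is C.
  Z also has parent V.
Taking the union gives {C, F, N, V, Y, Z}.

{C, F, N, V, Y, Z}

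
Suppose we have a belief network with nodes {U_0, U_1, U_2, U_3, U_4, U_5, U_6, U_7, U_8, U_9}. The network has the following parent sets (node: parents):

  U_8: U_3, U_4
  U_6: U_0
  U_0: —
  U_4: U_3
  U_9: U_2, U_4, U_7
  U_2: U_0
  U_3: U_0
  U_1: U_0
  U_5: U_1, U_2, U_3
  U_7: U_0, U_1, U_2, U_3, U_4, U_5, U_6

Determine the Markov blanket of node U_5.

{U_0, U_1, U_2, U_3, U_4, U_6, U_7}

Recall MB(v) = parents ∪ children ∪ spouses, where spouses are the other parents of v's children.
Parents of U_5: U_1, U_2, U_3.
U_5 has child U_7.
Parents of each child, excluding U_5:
  U_7: U_0, U_1, U_2, U_3, U_4, U_6
So the Markov blanket of U_5 is {U_0, U_1, U_2, U_3, U_4, U_6, U_7}.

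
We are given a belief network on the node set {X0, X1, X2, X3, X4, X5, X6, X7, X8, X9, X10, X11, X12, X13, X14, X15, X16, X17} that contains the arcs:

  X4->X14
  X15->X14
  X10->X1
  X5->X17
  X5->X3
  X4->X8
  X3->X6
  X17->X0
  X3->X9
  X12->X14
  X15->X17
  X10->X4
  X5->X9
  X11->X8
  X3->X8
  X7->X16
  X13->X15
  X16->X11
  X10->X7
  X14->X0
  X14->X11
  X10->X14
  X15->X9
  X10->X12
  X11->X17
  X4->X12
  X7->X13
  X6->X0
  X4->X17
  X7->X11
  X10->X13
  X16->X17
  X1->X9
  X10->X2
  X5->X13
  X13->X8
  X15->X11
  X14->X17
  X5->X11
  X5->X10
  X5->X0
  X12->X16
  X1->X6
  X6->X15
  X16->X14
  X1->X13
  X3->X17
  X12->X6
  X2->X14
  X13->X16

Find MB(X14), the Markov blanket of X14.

X14 has parents X2, X4, X10, X12, X15, X16.
Ch(X14) = {X0, X11, X17}.
For each child, the remaining parents (spouses of X14):
  parents(X11) \ {X14} = {X5, X7, X15, X16}.
  parents(X17) \ {X14} = {X3, X4, X5, X11, X15, X16}.
  X0 also has parents X5, X6, X17.
So the Markov blanket of X14 is {X0, X2, X3, X4, X5, X6, X7, X10, X11, X12, X15, X16, X17}.

{X0, X2, X3, X4, X5, X6, X7, X10, X11, X12, X15, X16, X17}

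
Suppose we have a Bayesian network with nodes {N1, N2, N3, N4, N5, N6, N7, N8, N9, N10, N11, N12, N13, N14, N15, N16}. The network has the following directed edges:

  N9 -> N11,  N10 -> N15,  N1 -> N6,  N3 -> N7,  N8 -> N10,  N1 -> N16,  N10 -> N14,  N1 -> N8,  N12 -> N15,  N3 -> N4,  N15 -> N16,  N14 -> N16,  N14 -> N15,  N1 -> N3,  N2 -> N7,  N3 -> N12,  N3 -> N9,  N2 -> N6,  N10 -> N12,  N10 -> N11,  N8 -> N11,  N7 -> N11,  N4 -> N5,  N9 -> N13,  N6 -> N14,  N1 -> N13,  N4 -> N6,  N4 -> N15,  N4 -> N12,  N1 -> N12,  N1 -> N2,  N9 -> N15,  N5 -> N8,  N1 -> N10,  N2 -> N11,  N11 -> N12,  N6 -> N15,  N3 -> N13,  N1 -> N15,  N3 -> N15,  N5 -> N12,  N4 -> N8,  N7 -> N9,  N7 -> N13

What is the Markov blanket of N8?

{N1, N2, N4, N5, N7, N9, N10, N11}

A node's Markov blanket = Pa ∪ Ch ∪ (parents of Ch other than the node itself).
N8's parents: N1, N4, N5.
Children of N8: N10, N11.
For each child, the remaining parents (spouses of N8):
  N10: N1
  N11: N2, N7, N9, N10
Taking the union gives {N1, N2, N4, N5, N7, N9, N10, N11}.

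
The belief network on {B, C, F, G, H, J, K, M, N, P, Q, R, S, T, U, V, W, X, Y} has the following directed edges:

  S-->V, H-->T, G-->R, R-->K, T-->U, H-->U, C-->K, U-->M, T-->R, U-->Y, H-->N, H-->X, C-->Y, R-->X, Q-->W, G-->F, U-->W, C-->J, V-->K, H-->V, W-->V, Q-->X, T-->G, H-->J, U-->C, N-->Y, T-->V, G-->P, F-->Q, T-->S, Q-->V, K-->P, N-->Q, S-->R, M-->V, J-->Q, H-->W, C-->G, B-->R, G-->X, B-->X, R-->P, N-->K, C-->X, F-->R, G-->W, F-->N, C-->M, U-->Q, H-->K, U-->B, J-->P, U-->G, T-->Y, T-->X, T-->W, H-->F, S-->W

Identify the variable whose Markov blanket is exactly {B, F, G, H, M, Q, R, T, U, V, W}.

S

The target node must have every member of {B, F, G, H, M, Q, R, T, U, V, W} as a parent, child, or co-parent, and no others.
Parents of S: T; children: R, V, W; co-parents: B, F, G, H, M, Q, T, U, W.
These exactly cover the given set, so the node is S.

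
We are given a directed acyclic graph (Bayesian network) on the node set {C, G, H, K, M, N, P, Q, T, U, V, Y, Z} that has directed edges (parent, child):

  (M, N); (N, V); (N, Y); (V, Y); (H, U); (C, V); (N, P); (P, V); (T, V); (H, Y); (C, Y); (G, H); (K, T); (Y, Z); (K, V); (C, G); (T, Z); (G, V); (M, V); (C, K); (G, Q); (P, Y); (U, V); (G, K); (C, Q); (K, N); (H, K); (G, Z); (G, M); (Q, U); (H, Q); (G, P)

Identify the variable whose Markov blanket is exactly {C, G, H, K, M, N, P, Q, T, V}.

The target node must have every member of {C, G, H, K, M, N, P, Q, T, V} as a parent, child, or co-parent, and no others.
Parents of U: H, Q; children: V; co-parents: C, G, K, M, N, P, T.
These exactly cover the given set, so the node is U.

U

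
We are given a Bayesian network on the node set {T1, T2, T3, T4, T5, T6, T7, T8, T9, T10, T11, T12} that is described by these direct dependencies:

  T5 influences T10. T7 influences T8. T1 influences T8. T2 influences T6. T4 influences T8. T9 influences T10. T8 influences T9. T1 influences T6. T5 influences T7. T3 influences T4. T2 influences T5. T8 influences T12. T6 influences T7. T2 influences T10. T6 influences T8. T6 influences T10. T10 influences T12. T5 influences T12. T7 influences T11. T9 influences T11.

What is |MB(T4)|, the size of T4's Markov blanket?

5

A node's Markov blanket = Pa ∪ Ch ∪ (parents of Ch other than the node itself).
T4's parents: T3.
Ch(T4) = {T8}.
Other parents of T4's children:
  parents(T8) \ {T4} = {T1, T6, T7}.
MB(T4) = {T1, T3, T6, T7, T8}, which has 5 nodes.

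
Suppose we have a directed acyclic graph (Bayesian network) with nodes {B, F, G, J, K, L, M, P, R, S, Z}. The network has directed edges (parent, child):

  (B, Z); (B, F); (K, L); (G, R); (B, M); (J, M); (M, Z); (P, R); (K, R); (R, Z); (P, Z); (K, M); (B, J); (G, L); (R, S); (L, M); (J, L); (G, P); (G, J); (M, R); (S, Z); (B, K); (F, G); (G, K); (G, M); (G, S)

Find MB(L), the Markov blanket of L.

{B, G, J, K, M}

A node's Markov blanket = Pa ∪ Ch ∪ (parents of Ch other than the node itself).
L's children: M.
L has parents G, J, K.
Parents of each child, excluding L:
  M: B, G, J, K
So the Markov blanket of L is {B, G, J, K, M}.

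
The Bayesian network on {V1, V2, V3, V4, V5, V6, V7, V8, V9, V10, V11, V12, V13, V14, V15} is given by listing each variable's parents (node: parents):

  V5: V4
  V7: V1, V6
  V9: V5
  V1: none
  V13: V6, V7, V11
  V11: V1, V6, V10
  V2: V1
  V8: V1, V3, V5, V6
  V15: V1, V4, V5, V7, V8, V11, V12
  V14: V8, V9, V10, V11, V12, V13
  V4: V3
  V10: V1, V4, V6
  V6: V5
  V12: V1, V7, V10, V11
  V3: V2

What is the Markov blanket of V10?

{V1, V4, V6, V7, V8, V9, V11, V12, V13, V14}

A node's Markov blanket = Pa ∪ Ch ∪ (parents of Ch other than the node itself).
V10 has parents V1, V4, V6.
Children of V10: V11, V12, V14.
Other parents of V10's children:
  V11 also has parents V1, V6.
  parents(V12) \ {V10} = {V1, V7, V11}.
  V14's other parents are V8, V9, V11, V12, V13.
MB(V10) = {V1, V4, V6, V7, V8, V9, V11, V12, V13, V14}.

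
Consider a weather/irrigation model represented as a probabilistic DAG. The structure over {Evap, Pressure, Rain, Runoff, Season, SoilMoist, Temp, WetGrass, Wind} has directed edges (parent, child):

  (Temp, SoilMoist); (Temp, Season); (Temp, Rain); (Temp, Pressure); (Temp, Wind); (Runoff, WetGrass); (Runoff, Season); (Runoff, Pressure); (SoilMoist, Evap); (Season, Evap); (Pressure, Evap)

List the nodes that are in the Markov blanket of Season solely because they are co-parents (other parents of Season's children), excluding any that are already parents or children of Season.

Children of Season: Evap.
  Evap's other parents are Pressure, SoilMoist.
Excluding nodes already adjacent to Season (Evap, Runoff, Temp), the co-parent-only contribution is {Pressure, SoilMoist}.

{Pressure, SoilMoist}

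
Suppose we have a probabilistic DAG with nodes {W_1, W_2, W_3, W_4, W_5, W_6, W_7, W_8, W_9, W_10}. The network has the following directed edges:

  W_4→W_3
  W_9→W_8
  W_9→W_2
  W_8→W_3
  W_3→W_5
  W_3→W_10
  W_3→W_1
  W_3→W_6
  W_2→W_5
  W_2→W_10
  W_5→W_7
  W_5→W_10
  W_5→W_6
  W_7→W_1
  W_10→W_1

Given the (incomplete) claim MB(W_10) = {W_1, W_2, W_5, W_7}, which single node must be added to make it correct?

Recall MB(v) = parents ∪ children ∪ spouses, where spouses are the other parents of v's children.
W_10 has child W_1.
Pa(W_10) = {W_2, W_3, W_5}.
For each child, the remaining parents (spouses of W_10):
  parents(W_1) \ {W_10} = {W_3, W_7}.
MB(W_10) = {W_1, W_2, W_3, W_5, W_7}.
Comparing with the claimed set, W_3 is missing.

W_3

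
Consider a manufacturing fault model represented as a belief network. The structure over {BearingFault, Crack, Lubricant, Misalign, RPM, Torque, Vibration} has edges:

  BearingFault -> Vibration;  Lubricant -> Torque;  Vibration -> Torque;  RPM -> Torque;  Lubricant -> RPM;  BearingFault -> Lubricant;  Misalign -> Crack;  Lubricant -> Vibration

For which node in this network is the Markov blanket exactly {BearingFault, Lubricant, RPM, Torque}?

Vibration

The target node must have every member of {BearingFault, Lubricant, RPM, Torque} as a parent, child, or co-parent, and no others.
Parents of Vibration: BearingFault, Lubricant; children: Torque; co-parents: Lubricant, RPM.
These exactly cover the given set, so the node is Vibration.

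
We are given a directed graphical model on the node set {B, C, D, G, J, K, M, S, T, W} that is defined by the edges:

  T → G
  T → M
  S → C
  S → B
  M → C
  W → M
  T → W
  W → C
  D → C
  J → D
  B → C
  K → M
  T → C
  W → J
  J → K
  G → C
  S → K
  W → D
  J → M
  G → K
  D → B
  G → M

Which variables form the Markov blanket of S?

{B, C, D, G, J, K, M, T, W}

By definition, MB(S) is built from S's parents, S's children, and the co-parents of S.
S has children B, C, K.
Parents of S: none.
For each child, the remaining parents (spouses of S):
  K: G, J
  B: D
  C: B, D, G, M, T, W
So the Markov blanket of S is {B, C, D, G, J, K, M, T, W}.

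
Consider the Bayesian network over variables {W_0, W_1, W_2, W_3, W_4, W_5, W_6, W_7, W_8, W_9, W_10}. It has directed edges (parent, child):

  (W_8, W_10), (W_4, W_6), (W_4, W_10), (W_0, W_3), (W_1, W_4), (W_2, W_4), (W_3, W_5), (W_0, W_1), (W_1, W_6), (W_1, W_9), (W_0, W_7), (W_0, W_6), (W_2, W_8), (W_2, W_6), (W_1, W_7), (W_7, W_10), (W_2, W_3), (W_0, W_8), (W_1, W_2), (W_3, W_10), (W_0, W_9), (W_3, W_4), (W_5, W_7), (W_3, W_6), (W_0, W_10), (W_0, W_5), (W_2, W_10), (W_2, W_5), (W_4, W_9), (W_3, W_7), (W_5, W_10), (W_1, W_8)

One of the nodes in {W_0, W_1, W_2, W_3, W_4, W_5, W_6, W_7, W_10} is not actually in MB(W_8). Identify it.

W_8's parents: W_0, W_1, W_2.
W_8 has child W_10.
Co-parents of W_8 (other parents of its children):
  parents(W_10) \ {W_8} = {W_0, W_2, W_3, W_4, W_5, W_7}.
MB(W_8) = {W_0, W_1, W_2, W_3, W_4, W_5, W_7, W_10}.
W_6 is neither a parent, child, nor co-parent of W_8, so it does not belong.

W_6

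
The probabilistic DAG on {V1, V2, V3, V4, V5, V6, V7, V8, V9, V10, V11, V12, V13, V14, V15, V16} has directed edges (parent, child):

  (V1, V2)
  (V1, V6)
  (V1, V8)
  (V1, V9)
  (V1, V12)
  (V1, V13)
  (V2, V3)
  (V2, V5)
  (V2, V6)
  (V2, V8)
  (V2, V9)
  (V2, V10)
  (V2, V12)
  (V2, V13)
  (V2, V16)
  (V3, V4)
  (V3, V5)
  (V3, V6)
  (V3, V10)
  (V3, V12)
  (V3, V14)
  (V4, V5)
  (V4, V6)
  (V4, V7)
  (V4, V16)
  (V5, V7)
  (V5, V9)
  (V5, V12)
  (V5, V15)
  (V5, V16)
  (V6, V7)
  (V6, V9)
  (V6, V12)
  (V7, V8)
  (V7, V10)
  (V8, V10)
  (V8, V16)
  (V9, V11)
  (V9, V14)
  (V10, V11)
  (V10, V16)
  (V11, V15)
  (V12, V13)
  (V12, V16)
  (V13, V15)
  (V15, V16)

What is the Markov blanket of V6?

Ch(V6) = {V7, V9, V12}.
V6 has parents V1, V2, V3, V4.
For each child, the remaining parents (spouses of V6):
  parents(V7) \ {V6} = {V4, V5}.
  V9's other parents are V1, V2, V5.
  V12 also has parents V1, V2, V3, V5.
So the Markov blanket of V6 is {V1, V2, V3, V4, V5, V7, V9, V12}.

{V1, V2, V3, V4, V5, V7, V9, V12}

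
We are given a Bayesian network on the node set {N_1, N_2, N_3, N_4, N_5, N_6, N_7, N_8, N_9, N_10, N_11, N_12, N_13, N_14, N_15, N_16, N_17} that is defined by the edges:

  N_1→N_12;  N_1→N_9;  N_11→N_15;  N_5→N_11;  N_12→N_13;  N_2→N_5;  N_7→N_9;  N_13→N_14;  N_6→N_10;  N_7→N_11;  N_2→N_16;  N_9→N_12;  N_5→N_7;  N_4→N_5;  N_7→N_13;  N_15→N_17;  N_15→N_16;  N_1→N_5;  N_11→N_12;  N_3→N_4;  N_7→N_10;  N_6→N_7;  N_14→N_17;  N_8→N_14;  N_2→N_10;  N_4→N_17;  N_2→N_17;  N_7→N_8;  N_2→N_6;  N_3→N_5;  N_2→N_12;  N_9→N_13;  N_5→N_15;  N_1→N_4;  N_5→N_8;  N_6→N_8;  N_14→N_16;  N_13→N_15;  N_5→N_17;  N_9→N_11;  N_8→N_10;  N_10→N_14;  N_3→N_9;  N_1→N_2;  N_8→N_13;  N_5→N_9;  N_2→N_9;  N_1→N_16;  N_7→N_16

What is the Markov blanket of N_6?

Pa(N_6) = {N_2}.
Ch(N_6) = {N_7, N_8, N_10}.
Other parents of N_6's children:
  N_7: N_5
  N_8: N_5, N_7
  N_10: N_2, N_7, N_8
Taking the union gives {N_2, N_5, N_7, N_8, N_10}.

{N_2, N_5, N_7, N_8, N_10}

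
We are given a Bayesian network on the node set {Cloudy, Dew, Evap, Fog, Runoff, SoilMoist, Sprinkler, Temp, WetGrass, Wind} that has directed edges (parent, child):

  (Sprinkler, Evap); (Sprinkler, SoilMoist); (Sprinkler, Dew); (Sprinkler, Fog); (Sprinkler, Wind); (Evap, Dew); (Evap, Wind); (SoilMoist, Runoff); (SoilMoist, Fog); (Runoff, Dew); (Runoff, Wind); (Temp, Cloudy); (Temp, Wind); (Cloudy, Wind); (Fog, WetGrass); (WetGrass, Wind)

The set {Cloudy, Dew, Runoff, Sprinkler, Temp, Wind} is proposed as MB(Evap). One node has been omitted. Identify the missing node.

WetGrass

By definition, MB(Evap) is built from Evap's parents, Evap's children, and the co-parents of Evap.
Ch(Evap) = {Dew, Wind}.
Parents of Evap: Sprinkler.
Parents of each child, excluding Evap:
  Dew's other parents are Runoff, Sprinkler.
  Wind also has parents Cloudy, Runoff, Sprinkler, Temp, WetGrass.
MB(Evap) = {Cloudy, Dew, Runoff, Sprinkler, Temp, WetGrass, Wind}.
Comparing with the claimed set, WetGrass is missing.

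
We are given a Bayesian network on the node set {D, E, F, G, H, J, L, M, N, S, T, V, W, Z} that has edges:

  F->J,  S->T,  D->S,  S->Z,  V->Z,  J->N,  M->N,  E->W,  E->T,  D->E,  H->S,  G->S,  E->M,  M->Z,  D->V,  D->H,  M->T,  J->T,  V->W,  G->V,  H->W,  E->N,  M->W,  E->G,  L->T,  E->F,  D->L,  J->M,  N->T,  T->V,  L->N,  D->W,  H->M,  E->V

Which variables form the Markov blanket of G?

{D, E, H, S, T, V}

G has parent E.
Children of G: S, V.
Other parents of G's children:
  parents(S) \ {G} = {D, H}.
  V also has parents D, E, T.
Union: {E} ∪ {S, V} ∪ {D, E, H, T} = {D, E, H, S, T, V}.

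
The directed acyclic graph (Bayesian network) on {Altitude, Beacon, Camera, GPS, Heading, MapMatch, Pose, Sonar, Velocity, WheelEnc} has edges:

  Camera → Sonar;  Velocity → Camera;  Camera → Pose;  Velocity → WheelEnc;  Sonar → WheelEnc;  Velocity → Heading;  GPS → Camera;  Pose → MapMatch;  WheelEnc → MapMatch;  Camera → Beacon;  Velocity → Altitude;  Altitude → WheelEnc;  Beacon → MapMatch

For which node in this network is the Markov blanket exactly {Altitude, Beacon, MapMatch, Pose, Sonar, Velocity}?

The target node must have every member of {Altitude, Beacon, MapMatch, Pose, Sonar, Velocity} as a parent, child, or co-parent, and no others.
Parents of WheelEnc: Altitude, Sonar, Velocity; children: MapMatch; co-parents: Beacon, Pose.
These exactly cover the given set, so the node is WheelEnc.

WheelEnc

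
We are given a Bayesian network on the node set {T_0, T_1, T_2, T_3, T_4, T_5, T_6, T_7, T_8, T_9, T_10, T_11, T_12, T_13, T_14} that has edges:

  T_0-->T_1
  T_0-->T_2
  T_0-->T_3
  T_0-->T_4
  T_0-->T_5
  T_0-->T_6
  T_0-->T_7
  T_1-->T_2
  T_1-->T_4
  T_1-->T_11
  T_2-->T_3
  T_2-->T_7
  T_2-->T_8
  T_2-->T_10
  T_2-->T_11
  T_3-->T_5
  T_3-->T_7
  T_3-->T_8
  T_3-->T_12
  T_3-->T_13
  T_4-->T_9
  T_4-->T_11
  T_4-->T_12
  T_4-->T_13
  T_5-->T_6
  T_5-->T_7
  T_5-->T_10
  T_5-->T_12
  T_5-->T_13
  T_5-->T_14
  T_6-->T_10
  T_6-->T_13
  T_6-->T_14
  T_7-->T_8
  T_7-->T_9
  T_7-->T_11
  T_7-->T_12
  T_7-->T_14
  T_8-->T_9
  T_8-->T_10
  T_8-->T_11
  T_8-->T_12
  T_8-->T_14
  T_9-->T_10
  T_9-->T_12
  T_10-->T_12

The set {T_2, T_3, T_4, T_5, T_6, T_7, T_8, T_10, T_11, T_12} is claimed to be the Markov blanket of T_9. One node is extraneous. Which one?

Pa(T_9) = {T_4, T_7, T_8}.
Ch(T_9) = {T_10, T_12}.
Other parents of T_9's children:
  T_10: T_2, T_5, T_6, T_8
  T_12: T_3, T_4, T_5, T_7, T_8, T_10
MB(T_9) = {T_2, T_3, T_4, T_5, T_6, T_7, T_8, T_10, T_12}.
T_11 is neither a parent, child, nor co-parent of T_9, so it does not belong.

T_11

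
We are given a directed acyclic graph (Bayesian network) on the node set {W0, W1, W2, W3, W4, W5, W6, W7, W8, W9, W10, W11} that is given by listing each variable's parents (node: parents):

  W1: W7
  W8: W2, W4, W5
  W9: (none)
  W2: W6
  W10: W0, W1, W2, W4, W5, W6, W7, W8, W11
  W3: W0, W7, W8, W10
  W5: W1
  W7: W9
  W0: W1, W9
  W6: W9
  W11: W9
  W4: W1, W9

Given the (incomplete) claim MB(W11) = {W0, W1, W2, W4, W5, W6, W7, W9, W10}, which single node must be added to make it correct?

W11 has child W10.
Pa(W11) = {W9}.
Parents of each child, excluding W11:
  W10: W0, W1, W2, W4, W5, W6, W7, W8
MB(W11) = {W0, W1, W2, W4, W5, W6, W7, W8, W9, W10}.
Comparing with the claimed set, W8 is missing.

W8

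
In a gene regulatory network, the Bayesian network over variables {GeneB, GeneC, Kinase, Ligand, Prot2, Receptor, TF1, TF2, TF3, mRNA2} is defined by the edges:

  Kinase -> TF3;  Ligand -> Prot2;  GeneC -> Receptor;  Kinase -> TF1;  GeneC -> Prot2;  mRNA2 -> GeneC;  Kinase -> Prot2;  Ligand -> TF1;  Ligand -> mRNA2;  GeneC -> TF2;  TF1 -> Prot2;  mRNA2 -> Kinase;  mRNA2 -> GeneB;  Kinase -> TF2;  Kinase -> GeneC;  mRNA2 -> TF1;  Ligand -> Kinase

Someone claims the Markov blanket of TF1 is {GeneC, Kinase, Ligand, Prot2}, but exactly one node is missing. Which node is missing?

By definition, MB(TF1) is built from TF1's parents, TF1's children, and the co-parents of TF1.
TF1 has parents Kinase, Ligand, mRNA2.
TF1's children: Prot2.
For each child, the remaining parents (spouses of TF1):
  Prot2 also has parents GeneC, Kinase, Ligand.
MB(TF1) = {GeneC, Kinase, Ligand, Prot2, mRNA2}.
Comparing with the claimed set, mRNA2 is missing.

mRNA2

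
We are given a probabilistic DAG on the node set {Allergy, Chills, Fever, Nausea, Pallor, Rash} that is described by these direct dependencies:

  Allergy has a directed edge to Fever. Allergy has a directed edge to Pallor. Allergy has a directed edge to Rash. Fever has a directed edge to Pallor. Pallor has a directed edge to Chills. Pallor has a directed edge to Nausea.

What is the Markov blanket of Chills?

{Pallor}

Pa(Chills) = {Pallor}.
Chills's children: none.
With no children, Chills has no spouses; the co-parent set is empty.
Taking the union gives {Pallor}.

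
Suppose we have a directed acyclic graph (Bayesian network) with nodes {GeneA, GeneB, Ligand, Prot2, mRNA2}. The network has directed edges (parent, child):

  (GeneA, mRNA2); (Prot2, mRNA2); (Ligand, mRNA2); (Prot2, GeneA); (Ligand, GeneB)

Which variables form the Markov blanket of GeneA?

Recall MB(v) = parents ∪ children ∪ spouses, where spouses are the other parents of v's children.
Pa(GeneA) = {Prot2}.
GeneA has child mRNA2.
Co-parents of GeneA (other parents of its children):
  mRNA2 also has parents Ligand, Prot2.
Union: {Prot2} ∪ {mRNA2} ∪ {Ligand, Prot2} = {Ligand, Prot2, mRNA2}.

{Ligand, Prot2, mRNA2}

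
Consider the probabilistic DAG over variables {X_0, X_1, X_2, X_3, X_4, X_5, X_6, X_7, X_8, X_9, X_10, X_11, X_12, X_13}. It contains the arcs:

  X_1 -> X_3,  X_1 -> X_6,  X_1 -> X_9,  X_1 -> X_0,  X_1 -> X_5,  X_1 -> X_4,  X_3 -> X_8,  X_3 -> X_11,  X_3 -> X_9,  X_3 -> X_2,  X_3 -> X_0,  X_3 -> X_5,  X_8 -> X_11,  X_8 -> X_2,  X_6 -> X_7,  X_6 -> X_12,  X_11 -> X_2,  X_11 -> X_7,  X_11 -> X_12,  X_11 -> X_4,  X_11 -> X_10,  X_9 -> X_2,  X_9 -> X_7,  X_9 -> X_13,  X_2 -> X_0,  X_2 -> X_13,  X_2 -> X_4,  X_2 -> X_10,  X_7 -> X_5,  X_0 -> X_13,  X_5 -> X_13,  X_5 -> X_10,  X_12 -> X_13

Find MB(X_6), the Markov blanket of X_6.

By definition, MB(X_6) is built from X_6's parents, X_6's children, and the co-parents of X_6.
Children of X_6: X_7, X_12.
X_6's parents: X_1.
Parents of each child, excluding X_6:
  parents(X_7) \ {X_6} = {X_9, X_11}.
  parents(X_12) \ {X_6} = {X_11}.
Union: {X_1} ∪ {X_7, X_12} ∪ {X_9, X_11} = {X_1, X_7, X_9, X_11, X_12}.

{X_1, X_7, X_9, X_11, X_12}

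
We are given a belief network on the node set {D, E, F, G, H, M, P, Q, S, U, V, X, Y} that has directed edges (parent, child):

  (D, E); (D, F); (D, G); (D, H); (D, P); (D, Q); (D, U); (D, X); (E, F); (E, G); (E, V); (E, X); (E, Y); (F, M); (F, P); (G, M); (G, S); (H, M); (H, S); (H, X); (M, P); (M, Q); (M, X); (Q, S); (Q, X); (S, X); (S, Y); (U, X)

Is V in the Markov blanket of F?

A node's Markov blanket = Pa ∪ Ch ∪ (parents of Ch other than the node itself).
F's parents: D, E.
Ch(F) = {M, P}.
Other parents of F's children:
  M: G, H
  P: D, M
MB(F) = {D, E, G, H, M, P}; V is not in this set.

No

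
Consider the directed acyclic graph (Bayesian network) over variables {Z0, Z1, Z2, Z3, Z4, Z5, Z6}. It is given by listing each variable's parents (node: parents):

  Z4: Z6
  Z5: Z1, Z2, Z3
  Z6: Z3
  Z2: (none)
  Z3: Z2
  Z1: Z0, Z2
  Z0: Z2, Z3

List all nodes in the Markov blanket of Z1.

Pa(Z1) = {Z0, Z2}.
Ch(Z1) = {Z5}.
Other parents of Z1's children:
  Z5's other parents are Z2, Z3.
So the Markov blanket of Z1 is {Z0, Z2, Z3, Z5}.

{Z0, Z2, Z3, Z5}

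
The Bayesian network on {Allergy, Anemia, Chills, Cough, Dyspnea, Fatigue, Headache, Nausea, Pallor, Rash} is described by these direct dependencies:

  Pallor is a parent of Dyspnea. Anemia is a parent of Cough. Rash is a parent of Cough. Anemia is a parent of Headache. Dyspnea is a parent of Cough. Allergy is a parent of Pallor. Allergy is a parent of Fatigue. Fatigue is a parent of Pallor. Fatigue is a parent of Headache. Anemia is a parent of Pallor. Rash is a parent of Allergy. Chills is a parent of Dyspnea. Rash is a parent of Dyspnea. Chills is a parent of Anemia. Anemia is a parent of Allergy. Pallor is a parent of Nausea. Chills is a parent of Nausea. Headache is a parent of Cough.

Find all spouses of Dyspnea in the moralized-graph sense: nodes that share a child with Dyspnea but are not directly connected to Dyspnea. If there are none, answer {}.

{Anemia, Headache}

Children of Dyspnea: Cough.
  Cough's other parents are Anemia, Headache, Rash.
Excluding nodes already adjacent to Dyspnea (Chills, Cough, Pallor, Rash), the co-parent-only contribution is {Anemia, Headache}.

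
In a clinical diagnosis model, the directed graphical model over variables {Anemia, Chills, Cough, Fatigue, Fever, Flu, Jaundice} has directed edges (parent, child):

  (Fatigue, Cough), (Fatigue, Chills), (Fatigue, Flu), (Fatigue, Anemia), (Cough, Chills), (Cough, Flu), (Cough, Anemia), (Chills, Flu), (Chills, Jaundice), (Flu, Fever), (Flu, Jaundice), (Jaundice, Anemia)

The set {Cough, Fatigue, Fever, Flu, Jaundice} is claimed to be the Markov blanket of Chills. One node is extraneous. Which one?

Fever

Ch(Chills) = {Flu, Jaundice}.
Chills's parents: Cough, Fatigue.
Parents of each child, excluding Chills:
  Flu's other parents are Cough, Fatigue.
  Jaundice also has parent Flu.
MB(Chills) = {Cough, Fatigue, Flu, Jaundice}.
Fever is neither a parent, child, nor co-parent of Chills, so it does not belong.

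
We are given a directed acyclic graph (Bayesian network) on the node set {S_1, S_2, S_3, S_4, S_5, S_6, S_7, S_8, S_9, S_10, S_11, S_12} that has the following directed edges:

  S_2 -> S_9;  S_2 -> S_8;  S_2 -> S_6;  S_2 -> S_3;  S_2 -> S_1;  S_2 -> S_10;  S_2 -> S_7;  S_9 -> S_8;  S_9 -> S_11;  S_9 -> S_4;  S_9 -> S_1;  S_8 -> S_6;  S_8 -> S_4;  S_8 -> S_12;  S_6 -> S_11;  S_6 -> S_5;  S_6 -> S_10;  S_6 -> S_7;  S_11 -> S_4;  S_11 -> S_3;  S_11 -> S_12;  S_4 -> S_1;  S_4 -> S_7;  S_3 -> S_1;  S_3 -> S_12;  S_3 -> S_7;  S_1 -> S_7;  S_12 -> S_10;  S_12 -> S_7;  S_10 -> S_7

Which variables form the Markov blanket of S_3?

{S_1, S_2, S_4, S_6, S_7, S_8, S_9, S_10, S_11, S_12}

Pa(S_3) = {S_2, S_11}.
Children of S_3: S_1, S_7, S_12.
For each child, the remaining parents (spouses of S_3):
  parents(S_1) \ {S_3} = {S_2, S_4, S_9}.
  S_12 also has parents S_8, S_11.
  S_7's other parents are S_1, S_2, S_4, S_6, S_10, S_12.
MB(S_3) = {S_1, S_2, S_4, S_6, S_7, S_8, S_9, S_10, S_11, S_12}.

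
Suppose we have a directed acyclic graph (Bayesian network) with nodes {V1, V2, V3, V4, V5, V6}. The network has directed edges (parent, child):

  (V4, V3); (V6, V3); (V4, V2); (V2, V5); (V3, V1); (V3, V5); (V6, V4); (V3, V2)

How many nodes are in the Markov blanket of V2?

3

Recall MB(v) = parents ∪ children ∪ spouses, where spouses are the other parents of v's children.
V2 has parents V3, V4.
Children of V2: V5.
Co-parents of V2 (other parents of its children):
  V5's other parent is V3.
MB(V2) = {V3, V4, V5}, which has 3 nodes.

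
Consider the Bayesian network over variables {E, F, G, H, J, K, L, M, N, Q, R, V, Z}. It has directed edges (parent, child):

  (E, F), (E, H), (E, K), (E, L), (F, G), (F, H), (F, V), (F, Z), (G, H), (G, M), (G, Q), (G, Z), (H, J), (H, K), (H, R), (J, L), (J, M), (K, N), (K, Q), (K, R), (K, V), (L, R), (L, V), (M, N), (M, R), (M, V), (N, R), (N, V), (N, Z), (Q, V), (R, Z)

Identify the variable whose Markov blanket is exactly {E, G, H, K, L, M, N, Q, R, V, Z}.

The target node must have every member of {E, G, H, K, L, M, N, Q, R, V, Z} as a parent, child, or co-parent, and no others.
Parents of F: E; children: G, H, V, Z; co-parents: E, G, K, L, M, N, Q, R.
These exactly cover the given set, so the node is F.

F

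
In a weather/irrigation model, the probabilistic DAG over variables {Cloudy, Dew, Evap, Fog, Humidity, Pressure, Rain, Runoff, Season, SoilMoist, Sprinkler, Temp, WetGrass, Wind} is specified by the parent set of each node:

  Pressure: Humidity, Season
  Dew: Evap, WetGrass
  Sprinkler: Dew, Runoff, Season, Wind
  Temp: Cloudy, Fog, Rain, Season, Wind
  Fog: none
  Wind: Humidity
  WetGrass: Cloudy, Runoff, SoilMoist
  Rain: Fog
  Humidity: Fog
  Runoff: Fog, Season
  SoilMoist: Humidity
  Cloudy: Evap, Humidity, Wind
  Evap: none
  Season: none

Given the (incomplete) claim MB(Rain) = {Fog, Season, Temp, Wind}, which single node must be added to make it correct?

Cloudy

Parents of Rain: Fog.
Rain has child Temp.
Co-parents of Rain (other parents of its children):
  Temp: Cloudy, Fog, Season, Wind
MB(Rain) = {Cloudy, Fog, Season, Temp, Wind}.
Comparing with the claimed set, Cloudy is missing.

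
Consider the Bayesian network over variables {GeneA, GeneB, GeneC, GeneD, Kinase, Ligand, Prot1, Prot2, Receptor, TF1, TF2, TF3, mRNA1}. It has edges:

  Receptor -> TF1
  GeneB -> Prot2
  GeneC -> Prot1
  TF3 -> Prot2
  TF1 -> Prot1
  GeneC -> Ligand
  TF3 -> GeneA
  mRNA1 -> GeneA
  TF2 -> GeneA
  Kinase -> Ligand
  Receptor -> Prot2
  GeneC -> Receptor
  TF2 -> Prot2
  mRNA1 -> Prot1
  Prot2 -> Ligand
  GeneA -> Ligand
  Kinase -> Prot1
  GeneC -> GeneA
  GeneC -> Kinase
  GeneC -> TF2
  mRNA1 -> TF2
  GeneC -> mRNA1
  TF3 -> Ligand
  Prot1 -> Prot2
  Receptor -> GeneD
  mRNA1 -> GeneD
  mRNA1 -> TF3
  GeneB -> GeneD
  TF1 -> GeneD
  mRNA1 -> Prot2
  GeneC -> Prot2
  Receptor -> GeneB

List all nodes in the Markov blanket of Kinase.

{GeneA, GeneC, Ligand, Prot1, Prot2, TF1, TF3, mRNA1}

A node's Markov blanket = Pa ∪ Ch ∪ (parents of Ch other than the node itself).
Kinase has children Ligand, Prot1.
Kinase's parents: GeneC.
Co-parents of Kinase (other parents of its children):
  Prot1 also has parents GeneC, TF1, mRNA1.
  parents(Ligand) \ {Kinase} = {GeneA, GeneC, Prot2, TF3}.
MB(Kinase) = {GeneA, GeneC, Ligand, Prot1, Prot2, TF1, TF3, mRNA1}.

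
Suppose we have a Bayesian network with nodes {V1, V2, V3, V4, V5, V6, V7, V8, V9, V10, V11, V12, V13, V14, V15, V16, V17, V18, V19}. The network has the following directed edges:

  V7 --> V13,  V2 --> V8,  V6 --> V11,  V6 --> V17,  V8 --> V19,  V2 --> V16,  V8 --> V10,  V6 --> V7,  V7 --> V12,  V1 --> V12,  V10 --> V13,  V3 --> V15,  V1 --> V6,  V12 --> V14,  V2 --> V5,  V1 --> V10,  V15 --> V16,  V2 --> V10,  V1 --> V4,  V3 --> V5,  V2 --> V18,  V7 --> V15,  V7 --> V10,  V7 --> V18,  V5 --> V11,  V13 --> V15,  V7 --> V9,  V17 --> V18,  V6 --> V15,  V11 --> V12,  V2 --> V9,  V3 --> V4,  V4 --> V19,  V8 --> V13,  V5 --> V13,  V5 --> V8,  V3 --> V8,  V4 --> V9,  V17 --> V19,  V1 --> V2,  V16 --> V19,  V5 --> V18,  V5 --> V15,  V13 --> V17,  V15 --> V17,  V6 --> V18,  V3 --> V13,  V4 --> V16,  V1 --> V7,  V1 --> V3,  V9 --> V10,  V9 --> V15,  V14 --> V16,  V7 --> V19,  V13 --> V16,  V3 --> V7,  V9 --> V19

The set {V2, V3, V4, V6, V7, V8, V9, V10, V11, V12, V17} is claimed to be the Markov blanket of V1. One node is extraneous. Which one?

V17

The Markov blanket of a node is its parents, its children, and the other parents of its children.
V1 has no parents.
V1's children: V2, V3, V4, V6, V7, V10, V12.
Parents of each child, excluding V1:
  V2: no additional parents.
  V3: no additional parents.
  V4's other parent is V3.
  V6: no additional parents.
  V7's other parents are V3, V6.
  V10 also has parents V2, V7, V8, V9.
  parents(V12) \ {V1} = {V7, V11}.
MB(V1) = {V2, V3, V4, V6, V7, V8, V9, V10, V11, V12}.
V17 is neither a parent, child, nor co-parent of V1, so it does not belong.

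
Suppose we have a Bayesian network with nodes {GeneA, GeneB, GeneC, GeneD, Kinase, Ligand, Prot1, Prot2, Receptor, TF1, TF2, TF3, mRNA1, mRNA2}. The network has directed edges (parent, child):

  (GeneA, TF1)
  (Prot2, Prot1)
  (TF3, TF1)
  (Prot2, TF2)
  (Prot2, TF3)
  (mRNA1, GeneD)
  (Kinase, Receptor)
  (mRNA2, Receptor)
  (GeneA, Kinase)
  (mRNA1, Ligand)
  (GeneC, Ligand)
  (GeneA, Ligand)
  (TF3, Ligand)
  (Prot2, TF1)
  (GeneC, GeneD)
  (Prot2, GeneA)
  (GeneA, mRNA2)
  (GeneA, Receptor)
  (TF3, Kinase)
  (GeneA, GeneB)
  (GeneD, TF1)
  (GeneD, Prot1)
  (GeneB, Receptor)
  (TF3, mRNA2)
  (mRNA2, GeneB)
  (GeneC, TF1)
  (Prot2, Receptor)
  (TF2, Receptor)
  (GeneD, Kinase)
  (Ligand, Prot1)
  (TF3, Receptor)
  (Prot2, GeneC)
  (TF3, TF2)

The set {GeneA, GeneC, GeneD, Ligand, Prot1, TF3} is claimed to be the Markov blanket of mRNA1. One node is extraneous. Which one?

By definition, MB(mRNA1) is built from mRNA1's parents, mRNA1's children, and the co-parents of mRNA1.
mRNA1's children: GeneD, Ligand.
mRNA1's parents: none.
Parents of each child, excluding mRNA1:
  parents(Ligand) \ {mRNA1} = {GeneA, GeneC, TF3}.
  parents(GeneD) \ {mRNA1} = {GeneC}.
MB(mRNA1) = {GeneA, GeneC, GeneD, Ligand, TF3}.
Prot1 is neither a parent, child, nor co-parent of mRNA1, so it does not belong.

Prot1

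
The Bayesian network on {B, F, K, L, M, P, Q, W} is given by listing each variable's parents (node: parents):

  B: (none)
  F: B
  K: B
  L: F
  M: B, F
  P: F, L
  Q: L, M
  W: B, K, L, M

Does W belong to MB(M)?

Yes

W is a child of M.
So W ∈ MB(M).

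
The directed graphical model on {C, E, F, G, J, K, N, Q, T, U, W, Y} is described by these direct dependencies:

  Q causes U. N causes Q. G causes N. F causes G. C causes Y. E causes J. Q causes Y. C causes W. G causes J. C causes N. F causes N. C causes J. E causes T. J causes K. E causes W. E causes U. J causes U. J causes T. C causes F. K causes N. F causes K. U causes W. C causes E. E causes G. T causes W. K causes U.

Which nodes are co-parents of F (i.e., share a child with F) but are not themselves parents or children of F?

Children of F: G, K, N.
  parents(G) \ {F} = {E}.
  K also has parent J.
  N's other parents are C, G, K.
Excluding nodes already adjacent to F (C, G, K, N), the co-parent-only contribution is {E, J}.

{E, J}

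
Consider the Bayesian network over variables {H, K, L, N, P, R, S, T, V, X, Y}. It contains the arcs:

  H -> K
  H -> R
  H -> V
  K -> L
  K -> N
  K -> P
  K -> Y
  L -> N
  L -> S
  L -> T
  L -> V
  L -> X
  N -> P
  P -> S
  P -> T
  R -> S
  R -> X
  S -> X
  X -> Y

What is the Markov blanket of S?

Recall MB(v) = parents ∪ children ∪ spouses, where spouses are the other parents of v's children.
Pa(S) = {L, P, R}.
Children of S: X.
Parents of each child, excluding S:
  X also has parents L, R.
Taking the union gives {L, P, R, X}.

{L, P, R, X}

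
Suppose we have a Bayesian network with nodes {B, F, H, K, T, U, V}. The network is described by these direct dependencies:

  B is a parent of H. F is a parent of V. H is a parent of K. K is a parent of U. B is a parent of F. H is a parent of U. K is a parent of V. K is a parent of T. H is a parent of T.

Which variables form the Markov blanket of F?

{B, K, V}

Parents of F: B.
F's children: V.
Parents of each child, excluding F:
  V's other parent is K.
Union: {B} ∪ {V} ∪ {K} = {B, K, V}.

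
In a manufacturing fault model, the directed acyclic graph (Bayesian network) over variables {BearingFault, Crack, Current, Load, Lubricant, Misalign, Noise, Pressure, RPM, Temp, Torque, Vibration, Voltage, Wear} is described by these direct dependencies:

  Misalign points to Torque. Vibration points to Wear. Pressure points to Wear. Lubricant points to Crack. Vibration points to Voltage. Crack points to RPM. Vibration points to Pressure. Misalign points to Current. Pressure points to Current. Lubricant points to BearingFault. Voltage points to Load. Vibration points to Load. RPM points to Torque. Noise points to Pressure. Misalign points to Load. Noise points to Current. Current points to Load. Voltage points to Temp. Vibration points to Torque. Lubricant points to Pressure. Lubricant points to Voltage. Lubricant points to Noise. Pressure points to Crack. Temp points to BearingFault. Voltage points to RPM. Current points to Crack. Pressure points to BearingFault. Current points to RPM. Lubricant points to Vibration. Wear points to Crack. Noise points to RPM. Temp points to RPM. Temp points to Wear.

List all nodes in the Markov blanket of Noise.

{Crack, Current, Lubricant, Misalign, Pressure, RPM, Temp, Vibration, Voltage}

Pa(Noise) = {Lubricant}.
Children of Noise: Current, Pressure, RPM.
For each child, the remaining parents (spouses of Noise):
  Pressure's other parents are Lubricant, Vibration.
  parents(Current) \ {Noise} = {Misalign, Pressure}.
  RPM's other parents are Crack, Current, Temp, Voltage.
So the Markov blanket of Noise is {Crack, Current, Lubricant, Misalign, Pressure, RPM, Temp, Vibration, Voltage}.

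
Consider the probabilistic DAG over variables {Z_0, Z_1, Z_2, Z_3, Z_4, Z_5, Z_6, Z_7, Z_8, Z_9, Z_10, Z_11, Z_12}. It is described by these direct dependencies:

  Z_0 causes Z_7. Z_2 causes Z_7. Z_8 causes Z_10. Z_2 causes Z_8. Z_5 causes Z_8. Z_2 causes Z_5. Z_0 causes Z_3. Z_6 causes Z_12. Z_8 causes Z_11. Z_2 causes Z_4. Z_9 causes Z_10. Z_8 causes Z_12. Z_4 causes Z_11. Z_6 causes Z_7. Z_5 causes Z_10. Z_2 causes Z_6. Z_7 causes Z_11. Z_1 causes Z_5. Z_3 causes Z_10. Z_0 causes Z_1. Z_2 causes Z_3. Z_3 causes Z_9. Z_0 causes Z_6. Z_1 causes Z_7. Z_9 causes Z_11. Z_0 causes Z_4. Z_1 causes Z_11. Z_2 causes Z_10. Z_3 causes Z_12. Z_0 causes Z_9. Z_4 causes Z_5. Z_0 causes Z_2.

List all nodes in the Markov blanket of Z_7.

{Z_0, Z_1, Z_2, Z_4, Z_6, Z_8, Z_9, Z_11}

Z_7's parents: Z_0, Z_1, Z_2, Z_6.
Z_7 has child Z_11.
Parents of each child, excluding Z_7:
  Z_11: Z_1, Z_4, Z_8, Z_9
MB(Z_7) = {Z_0, Z_1, Z_2, Z_4, Z_6, Z_8, Z_9, Z_11}.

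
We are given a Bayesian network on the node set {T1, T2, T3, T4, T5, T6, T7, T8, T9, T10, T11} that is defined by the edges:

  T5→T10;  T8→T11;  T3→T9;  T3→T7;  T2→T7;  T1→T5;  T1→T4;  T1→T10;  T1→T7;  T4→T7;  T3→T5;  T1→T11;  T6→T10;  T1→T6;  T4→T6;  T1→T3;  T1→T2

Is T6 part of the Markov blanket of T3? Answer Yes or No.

A node's Markov blanket = Pa ∪ Ch ∪ (parents of Ch other than the node itself).
T3 has children T5, T7, T9.
Parents of T3: T1.
For each child, the remaining parents (spouses of T3):
  T5: T1
  T7: T1, T2, T4
  T9: —
MB(T3) = {T1, T2, T4, T5, T7, T9}; T6 is not in this set.

No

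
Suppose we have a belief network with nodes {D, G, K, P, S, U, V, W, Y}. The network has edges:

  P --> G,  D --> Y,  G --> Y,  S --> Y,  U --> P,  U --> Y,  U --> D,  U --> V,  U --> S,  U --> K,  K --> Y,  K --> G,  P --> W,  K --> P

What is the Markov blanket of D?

D has parent U.
Children of D: Y.
Co-parents of D (other parents of its children):
  Y: G, K, S, U
So the Markov blanket of D is {G, K, S, U, Y}.

{G, K, S, U, Y}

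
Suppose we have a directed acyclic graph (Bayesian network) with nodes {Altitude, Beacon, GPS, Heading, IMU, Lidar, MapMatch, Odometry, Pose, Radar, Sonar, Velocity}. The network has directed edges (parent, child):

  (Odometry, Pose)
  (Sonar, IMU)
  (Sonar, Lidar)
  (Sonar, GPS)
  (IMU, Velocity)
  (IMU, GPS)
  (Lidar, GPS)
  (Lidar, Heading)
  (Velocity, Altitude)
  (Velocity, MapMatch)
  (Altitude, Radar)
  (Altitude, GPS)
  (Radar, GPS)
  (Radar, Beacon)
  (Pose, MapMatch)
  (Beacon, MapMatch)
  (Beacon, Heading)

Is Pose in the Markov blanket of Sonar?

No

The Markov blanket of a node is its parents, its children, and the other parents of its children.
Sonar's children: GPS, IMU, Lidar.
Sonar has no parents.
Other parents of Sonar's children:
  IMU has no other parent.
  Lidar: no additional parents.
  GPS's other parents are Altitude, IMU, Lidar, Radar.
MB(Sonar) = {Altitude, GPS, IMU, Lidar, Radar}; Pose is not in this set.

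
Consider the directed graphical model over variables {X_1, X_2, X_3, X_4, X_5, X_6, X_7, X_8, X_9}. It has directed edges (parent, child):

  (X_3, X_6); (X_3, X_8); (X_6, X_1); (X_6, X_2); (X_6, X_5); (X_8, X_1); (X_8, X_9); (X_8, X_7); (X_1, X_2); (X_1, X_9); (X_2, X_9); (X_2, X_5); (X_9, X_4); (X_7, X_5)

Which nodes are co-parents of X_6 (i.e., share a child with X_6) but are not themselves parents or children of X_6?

{X_7, X_8}

Children of X_6: X_1, X_2, X_5.
  parents(X_1) \ {X_6} = {X_8}.
  parents(X_2) \ {X_6} = {X_1}.
  parents(X_5) \ {X_6} = {X_2, X_7}.
Excluding nodes already adjacent to X_6 (X_1, X_2, X_3, X_5), the co-parent-only contribution is {X_7, X_8}.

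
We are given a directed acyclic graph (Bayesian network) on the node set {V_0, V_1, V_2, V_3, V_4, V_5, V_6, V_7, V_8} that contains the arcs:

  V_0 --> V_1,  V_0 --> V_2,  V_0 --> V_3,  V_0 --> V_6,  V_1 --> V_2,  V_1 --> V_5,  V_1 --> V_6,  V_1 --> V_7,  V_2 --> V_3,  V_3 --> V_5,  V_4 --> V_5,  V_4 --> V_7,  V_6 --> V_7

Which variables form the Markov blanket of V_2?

The Markov blanket of a node is its parents, its children, and the other parents of its children.
V_2 has parents V_0, V_1.
V_2's children: V_3.
For each child, the remaining parents (spouses of V_2):
  V_3: V_0
Union: {V_0, V_1} ∪ {V_3} ∪ {V_0} = {V_0, V_1, V_3}.

{V_0, V_1, V_3}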